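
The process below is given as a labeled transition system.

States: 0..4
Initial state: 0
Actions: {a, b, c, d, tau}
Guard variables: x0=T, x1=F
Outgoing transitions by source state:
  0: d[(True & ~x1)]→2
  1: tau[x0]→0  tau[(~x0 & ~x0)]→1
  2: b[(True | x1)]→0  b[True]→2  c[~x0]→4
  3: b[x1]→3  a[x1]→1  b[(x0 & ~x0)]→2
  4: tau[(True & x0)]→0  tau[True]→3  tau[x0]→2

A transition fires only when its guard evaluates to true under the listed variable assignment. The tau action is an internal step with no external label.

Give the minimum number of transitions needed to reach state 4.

Layered search for 4:
  Layer 0: {0}
  Layer 1: {2}
4 never appears.

Answer: UNREACHABLE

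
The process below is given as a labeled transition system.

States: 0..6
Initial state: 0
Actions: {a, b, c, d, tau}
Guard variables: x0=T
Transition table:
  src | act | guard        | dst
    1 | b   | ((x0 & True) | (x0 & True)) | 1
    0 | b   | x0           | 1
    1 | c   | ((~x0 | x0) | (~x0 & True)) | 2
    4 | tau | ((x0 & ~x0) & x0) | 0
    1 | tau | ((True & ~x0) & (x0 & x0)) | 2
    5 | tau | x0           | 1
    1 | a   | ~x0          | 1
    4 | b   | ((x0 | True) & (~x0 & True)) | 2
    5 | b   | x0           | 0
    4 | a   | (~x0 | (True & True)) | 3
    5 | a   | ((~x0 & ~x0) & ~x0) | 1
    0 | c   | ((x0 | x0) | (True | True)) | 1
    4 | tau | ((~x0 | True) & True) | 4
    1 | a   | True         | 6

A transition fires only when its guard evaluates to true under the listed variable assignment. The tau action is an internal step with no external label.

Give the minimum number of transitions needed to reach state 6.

Layered search for 6:
  L0 = {0}
  L1 = {1}
  L2 = {2,6}
first hit 6 at d=2 via b·a

Answer: 2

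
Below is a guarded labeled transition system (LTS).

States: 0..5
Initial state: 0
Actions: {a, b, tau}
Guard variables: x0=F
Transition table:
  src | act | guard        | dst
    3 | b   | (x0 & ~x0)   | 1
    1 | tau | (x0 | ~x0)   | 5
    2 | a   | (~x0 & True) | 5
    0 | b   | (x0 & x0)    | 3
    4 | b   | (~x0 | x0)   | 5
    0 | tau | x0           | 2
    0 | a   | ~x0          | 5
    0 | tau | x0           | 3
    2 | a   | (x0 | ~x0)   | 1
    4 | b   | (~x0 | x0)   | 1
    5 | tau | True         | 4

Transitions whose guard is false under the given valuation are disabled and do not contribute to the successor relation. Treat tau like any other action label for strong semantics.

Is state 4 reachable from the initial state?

7 transition(s) survive guard evaluation.
L0 = {0}
L1 = {5}  cumulative {0,5}
L2 = {4}  cumulative {0,4,5}
L3 = {1}  cumulative {0,1,4,5}
Reachable = {0,1,4,5}
Path to 4: a·tau

Answer: REACHABLE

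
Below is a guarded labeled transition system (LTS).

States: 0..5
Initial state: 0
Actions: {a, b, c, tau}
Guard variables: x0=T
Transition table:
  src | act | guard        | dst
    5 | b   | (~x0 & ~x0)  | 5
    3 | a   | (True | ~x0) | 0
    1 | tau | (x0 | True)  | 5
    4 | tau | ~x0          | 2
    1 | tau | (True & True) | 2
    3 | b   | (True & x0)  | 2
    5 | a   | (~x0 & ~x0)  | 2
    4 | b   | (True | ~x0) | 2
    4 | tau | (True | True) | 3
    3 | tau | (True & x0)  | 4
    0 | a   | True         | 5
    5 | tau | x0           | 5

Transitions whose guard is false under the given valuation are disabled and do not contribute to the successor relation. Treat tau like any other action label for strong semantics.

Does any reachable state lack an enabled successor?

R = {0,5}
  0: a→5  [1 exit(s)]
  5: tau→5  [1 exit(s)]

Answer: DEADLOCK-FREE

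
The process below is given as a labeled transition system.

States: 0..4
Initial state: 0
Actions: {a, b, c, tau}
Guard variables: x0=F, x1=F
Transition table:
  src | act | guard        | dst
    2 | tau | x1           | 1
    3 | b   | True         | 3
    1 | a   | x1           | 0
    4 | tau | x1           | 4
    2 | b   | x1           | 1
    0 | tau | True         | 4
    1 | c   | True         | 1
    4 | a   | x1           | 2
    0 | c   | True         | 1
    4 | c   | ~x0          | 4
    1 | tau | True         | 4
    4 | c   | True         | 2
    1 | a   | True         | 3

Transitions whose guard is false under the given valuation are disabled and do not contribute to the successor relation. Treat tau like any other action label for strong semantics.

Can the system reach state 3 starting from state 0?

Answer: REACHABLE

Analysis:
After dropping false guards: 8 live edges.
depth 0: {0}
depth 1: {1,4}  now seen {0,1,4}
depth 2: {2,3}  now seen {0,1,2,3,4}
Reachable = {0,1,2,3,4}
Path to 3: c·a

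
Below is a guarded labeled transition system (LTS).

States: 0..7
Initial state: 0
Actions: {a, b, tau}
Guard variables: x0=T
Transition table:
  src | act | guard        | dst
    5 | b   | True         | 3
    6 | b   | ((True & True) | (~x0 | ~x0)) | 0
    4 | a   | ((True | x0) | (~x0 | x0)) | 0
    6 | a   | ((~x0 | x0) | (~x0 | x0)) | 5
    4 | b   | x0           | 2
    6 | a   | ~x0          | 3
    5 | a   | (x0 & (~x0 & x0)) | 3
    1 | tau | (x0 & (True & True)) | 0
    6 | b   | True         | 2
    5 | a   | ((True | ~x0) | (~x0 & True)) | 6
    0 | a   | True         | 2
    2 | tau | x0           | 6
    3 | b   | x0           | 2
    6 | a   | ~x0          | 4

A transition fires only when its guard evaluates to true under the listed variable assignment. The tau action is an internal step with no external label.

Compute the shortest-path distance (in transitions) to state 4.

Answer: UNREACHABLE

Working:
BFS to 4:
  L0 = {0}
  L1 = {2}
  L2 = {6}
  L3 = {5}
  L4 = {3}
4 never appears.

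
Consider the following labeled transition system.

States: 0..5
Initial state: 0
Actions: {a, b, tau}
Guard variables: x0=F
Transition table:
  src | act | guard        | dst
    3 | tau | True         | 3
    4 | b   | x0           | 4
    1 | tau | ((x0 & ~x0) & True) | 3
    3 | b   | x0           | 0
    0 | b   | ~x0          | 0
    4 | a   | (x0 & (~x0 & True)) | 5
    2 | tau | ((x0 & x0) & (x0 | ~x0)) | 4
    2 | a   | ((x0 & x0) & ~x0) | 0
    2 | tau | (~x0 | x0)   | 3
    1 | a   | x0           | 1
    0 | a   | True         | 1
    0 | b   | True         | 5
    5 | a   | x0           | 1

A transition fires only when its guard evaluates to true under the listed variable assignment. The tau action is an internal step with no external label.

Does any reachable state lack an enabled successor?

Reachable = {0,1,5}
  0: a→1  b→0  b→5  [3 exit(s)]
  1: ∅  [no exit]
  5: ∅  [no exit]
witness 1: a

Answer: DEADLOCK at state 1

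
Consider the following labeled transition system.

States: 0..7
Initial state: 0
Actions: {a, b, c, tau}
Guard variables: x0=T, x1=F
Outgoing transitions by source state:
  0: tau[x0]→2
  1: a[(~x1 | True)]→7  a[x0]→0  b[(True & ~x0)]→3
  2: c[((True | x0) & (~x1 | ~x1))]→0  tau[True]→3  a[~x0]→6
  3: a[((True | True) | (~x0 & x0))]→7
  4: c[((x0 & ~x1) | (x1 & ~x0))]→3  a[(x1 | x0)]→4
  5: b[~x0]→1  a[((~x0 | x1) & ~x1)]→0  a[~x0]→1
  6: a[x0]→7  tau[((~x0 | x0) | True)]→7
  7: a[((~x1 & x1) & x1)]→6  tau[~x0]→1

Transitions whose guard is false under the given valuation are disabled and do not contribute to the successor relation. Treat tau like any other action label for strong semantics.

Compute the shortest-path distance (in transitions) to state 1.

Layered search for 1:
  depth 0: {0}
  depth 1: {2}
  depth 2: {3}
  depth 3: {7}
1 never appears.

Answer: UNREACHABLE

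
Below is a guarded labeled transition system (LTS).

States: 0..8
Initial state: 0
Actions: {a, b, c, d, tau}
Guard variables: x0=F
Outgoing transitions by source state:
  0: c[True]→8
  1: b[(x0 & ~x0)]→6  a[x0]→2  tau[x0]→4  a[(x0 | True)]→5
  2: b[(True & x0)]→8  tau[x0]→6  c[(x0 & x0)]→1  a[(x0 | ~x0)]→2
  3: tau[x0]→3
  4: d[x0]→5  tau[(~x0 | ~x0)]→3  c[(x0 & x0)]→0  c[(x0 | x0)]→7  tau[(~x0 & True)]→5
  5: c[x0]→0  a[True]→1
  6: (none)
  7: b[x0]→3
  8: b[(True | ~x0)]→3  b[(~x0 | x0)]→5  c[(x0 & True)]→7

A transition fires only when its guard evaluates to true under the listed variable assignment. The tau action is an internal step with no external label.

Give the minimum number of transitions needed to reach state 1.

Answer: 3

Working:
Breadth-first toward 1:
  Layer 0: {0}
  Layer 1: {8}
  Layer 2: {3,5}
  Layer 3: {1}
1 enters at depth 3; path c·b·a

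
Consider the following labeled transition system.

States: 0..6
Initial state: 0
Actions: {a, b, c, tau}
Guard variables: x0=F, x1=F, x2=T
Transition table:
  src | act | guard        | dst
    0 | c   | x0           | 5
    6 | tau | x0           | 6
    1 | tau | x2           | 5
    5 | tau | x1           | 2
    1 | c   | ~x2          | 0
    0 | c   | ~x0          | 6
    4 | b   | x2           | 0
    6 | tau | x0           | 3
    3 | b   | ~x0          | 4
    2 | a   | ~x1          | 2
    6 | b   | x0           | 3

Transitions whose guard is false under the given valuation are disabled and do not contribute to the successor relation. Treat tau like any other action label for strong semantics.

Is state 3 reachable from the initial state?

Guard filter leaves 5 enabled edge(s).
depth 0: {0}
depth 1: {6}  now seen {0,6}
R = {0,6}

Answer: UNREACHABLE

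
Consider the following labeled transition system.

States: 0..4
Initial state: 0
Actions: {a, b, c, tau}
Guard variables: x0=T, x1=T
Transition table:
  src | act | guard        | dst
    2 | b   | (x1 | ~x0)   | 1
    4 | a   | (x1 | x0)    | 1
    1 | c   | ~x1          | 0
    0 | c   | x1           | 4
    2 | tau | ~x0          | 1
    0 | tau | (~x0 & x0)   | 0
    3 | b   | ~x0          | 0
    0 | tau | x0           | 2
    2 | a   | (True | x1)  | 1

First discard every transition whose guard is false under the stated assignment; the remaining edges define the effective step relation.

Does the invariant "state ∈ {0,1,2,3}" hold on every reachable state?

Inv-set: {0,1,2,3}
Reach set: {0,1,2,4}
  0: ✓
  1: ✓
  2: ✓
  4: outside
counterexample path to 4: c

Answer: INVARIANT VIOLATED at state 4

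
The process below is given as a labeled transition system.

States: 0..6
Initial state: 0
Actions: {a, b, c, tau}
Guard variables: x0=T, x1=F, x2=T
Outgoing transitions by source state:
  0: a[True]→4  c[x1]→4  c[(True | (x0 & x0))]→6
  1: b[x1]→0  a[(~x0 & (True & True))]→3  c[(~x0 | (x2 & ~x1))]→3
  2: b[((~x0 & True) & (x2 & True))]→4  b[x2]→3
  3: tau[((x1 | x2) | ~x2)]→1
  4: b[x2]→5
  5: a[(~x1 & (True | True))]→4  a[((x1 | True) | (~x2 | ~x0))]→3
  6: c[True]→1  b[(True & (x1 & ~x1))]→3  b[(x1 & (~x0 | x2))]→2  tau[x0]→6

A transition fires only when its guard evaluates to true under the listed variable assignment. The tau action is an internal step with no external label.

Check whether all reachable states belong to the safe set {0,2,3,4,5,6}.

Answer: INVARIANT VIOLATED at state 1

Trace:
Allowed set {0,2,3,4,5,6}
Reachable = {0,1,3,4,5,6}
  0: ✓
  1: VIOLATES
  3: ✓
  4: ✓
  5: ✓
  6: ✓
reach 1 via c·c — violates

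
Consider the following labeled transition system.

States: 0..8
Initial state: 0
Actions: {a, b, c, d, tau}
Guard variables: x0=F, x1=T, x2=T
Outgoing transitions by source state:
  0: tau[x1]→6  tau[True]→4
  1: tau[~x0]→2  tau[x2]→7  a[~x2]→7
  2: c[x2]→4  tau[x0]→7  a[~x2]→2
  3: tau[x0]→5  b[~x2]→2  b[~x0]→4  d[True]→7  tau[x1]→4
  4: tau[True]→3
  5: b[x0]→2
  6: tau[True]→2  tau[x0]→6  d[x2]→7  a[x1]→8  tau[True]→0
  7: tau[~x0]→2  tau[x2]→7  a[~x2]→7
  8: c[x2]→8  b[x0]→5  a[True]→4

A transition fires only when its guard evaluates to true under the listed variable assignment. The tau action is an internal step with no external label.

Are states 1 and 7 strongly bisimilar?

Answer: BISIMILAR

Analysis:
Bisimulation quotient by refinement:
  π0 = {{0,1,2,3,4,5,6,7,8}}
  π1 = {{0,1,4,7},{2},{3},{5},{6},{8}}
  π2 = {{0},{1,7},{2},{3},{4},{5},{6},{8}}
stable after 3 split(s): 8 block(s)
1∈{1,7}, 7∈{1,7}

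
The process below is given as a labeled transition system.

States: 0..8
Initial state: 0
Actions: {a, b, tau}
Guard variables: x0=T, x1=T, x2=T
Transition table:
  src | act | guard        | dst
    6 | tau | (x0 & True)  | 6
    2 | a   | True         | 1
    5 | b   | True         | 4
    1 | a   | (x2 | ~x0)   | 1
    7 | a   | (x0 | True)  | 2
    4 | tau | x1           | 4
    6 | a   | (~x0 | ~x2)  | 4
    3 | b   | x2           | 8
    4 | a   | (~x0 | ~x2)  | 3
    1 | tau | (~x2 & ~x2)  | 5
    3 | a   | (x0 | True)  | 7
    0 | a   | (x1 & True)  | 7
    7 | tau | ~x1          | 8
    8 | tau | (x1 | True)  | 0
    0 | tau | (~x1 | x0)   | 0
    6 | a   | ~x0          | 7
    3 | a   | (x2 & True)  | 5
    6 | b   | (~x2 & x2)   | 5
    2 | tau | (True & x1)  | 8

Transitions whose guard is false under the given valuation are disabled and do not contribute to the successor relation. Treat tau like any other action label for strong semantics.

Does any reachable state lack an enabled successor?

Reachable = {0,1,2,7,8}
  0: a→7  tau→0  [deg 2]
  1: a→1  [deg 1]
  2: a→1  tau→8  [deg 2]
  7: a→2  [deg 1]
  8: tau→0  [deg 1]

Answer: DEADLOCK-FREE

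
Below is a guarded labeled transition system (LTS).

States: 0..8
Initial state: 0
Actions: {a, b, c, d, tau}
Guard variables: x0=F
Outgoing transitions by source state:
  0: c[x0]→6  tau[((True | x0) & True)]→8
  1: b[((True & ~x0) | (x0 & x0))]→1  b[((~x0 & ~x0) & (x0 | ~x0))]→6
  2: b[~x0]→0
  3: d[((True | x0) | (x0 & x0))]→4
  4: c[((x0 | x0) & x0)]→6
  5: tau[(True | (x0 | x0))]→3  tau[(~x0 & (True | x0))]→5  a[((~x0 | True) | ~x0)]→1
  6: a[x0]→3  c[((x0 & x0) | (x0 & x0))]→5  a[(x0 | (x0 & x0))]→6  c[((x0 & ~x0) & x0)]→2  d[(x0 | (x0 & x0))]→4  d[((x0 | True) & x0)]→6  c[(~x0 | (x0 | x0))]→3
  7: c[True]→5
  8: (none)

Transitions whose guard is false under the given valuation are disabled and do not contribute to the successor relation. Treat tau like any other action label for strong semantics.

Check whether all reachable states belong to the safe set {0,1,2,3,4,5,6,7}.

Answer: INVARIANT VIOLATED at state 8

Trace:
Safe = {0,1,2,3,4,5,6,7}
Reach set: {0,8}
  0: safe
  8: VIOLATES
witness against invariant: tau → 8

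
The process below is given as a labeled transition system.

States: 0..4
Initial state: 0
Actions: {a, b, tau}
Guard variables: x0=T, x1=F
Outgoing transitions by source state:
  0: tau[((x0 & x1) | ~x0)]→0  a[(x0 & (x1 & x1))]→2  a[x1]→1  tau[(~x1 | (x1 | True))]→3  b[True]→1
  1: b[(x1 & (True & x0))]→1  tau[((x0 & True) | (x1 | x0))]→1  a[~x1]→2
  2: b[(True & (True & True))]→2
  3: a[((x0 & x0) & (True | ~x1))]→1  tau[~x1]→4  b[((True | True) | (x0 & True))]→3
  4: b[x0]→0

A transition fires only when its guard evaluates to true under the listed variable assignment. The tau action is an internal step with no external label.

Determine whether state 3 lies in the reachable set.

After dropping false guards: 9 live edges.
depth 0: {0}
depth 1: {1,3}  total {0,1,3}
depth 2: {2,4}  total {0,1,2,3,4}
Reachable = {0,1,2,3,4}
Path to 3: tau

Answer: REACHABLE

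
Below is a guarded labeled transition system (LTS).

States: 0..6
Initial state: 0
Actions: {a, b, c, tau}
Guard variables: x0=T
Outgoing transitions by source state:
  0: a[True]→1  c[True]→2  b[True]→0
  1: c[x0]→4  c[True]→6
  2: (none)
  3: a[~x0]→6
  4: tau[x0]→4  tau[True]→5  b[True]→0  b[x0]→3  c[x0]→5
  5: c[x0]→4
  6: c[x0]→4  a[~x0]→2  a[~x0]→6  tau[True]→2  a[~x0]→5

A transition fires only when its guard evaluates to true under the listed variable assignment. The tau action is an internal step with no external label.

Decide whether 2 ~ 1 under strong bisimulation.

Answer: NOT BISIMILAR

Working:
Refine partition for ~:
  π0 = {{0,1,2,3,4,5,6}}
  π1 = {{0},{1,5},{2,3},{4},{6}}
  π2 = {{0},{1},{2,3},{4},{5},{6}}
Fixed point at round 3; 6 class(es).
class of 2: {2,3}; class of 1: {1}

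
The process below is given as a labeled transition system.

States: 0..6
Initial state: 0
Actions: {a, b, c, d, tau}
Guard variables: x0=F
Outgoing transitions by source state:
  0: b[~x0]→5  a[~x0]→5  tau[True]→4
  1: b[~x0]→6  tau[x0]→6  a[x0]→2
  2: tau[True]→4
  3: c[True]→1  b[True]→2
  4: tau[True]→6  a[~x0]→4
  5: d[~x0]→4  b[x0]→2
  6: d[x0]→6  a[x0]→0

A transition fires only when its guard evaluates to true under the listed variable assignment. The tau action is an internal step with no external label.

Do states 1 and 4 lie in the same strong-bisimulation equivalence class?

Answer: NOT BISIMILAR

Analysis:
Compute ~ classes (split until stable):
  π0 = {{0,1,2,3,4,5,6}}
  π1 = {{0},{1},{2},{3},{4},{5},{6}}
stable after 2 split(s): 7 block(s)
[1]={1}  [4]={4}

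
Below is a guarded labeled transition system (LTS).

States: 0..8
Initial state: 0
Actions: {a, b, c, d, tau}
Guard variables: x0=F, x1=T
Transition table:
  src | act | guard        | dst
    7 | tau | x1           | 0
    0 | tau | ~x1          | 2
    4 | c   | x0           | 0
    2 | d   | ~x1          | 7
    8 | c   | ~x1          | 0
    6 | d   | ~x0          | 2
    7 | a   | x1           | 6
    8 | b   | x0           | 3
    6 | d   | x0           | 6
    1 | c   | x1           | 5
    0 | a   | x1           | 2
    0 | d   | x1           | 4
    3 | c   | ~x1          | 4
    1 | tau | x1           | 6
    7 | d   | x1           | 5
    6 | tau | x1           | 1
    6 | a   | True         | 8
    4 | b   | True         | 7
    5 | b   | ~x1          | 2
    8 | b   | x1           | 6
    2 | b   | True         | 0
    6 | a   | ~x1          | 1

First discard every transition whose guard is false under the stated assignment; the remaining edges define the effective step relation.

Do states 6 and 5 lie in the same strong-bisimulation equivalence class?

Refine partition for ~:
  P[0] = {{0,1,2,3,4,5,6,7,8}}
  P[1] = {{0},{1},{2,4,8},{3,5},{6,7}}
  P[2] = {{0},{1},{2},{3,5},{4,8},{6},{7}}
  P[3] = {{0},{1},{2},{3,5},{4},{6},{7},{8}}
stable after 4 split(s): 8 block(s)
[6]={6}  [5]={3,5}

Answer: NOT BISIMILAR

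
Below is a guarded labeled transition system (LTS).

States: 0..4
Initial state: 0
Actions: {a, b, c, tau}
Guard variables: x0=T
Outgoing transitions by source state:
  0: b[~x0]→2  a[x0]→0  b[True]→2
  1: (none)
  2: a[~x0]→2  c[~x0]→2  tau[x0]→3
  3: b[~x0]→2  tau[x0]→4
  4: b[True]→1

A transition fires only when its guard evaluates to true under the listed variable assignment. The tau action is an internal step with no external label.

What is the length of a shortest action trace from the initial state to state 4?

BFS to 4:
  Layer 0: {0}
  Layer 1: {2}
  Layer 2: {3}
  Layer 3: {4}
depth(4)=3, e.g. b·tau·tau

Answer: 3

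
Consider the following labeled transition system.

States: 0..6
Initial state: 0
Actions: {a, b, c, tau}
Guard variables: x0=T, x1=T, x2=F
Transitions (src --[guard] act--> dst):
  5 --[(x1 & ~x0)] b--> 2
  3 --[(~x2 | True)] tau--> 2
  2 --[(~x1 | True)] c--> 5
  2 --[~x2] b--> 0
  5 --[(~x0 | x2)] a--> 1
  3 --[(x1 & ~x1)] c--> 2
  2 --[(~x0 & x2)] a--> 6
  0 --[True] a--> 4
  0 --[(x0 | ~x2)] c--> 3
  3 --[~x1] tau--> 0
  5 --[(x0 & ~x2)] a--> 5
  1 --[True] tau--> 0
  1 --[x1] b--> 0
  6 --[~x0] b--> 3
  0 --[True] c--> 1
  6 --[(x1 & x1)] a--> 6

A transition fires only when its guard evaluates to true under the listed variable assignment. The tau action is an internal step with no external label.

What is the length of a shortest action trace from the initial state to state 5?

Answer: 3

Trace:
BFS to 5:
  depth 0: {0}
  depth 1: {1,3,4}
  depth 2: {2}
  depth 3: {5}
first hit 5 at d=3 via c·tau·c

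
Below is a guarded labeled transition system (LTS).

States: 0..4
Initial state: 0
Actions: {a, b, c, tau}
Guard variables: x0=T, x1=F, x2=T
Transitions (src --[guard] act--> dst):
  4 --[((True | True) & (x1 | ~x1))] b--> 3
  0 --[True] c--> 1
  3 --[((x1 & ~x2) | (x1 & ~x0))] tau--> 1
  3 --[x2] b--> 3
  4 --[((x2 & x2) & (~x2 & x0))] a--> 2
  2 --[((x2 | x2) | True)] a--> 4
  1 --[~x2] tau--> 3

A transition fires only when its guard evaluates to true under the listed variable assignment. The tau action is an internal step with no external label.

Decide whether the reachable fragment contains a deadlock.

Reach set: {0,1}
  0: c→1  [1 exit(s)]
  1: ∅  [deadlock]
witness 1: c

Answer: DEADLOCK at state 1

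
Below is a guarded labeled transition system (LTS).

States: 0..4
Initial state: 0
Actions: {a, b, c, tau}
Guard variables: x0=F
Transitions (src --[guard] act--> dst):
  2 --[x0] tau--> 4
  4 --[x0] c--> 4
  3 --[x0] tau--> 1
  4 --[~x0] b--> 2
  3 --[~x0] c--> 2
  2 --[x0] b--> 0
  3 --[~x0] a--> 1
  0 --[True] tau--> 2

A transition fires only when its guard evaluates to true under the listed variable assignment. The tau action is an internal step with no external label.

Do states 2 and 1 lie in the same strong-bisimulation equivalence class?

Answer: BISIMILAR

Analysis:
Compute ~ classes (split until stable):
  π0 = {{0,1,2,3,4}}
  π1 = {{0},{1,2},{3},{4}}
stable after 2 split(s): 4 block(s)
class of 2: {1,2}; class of 1: {1,2}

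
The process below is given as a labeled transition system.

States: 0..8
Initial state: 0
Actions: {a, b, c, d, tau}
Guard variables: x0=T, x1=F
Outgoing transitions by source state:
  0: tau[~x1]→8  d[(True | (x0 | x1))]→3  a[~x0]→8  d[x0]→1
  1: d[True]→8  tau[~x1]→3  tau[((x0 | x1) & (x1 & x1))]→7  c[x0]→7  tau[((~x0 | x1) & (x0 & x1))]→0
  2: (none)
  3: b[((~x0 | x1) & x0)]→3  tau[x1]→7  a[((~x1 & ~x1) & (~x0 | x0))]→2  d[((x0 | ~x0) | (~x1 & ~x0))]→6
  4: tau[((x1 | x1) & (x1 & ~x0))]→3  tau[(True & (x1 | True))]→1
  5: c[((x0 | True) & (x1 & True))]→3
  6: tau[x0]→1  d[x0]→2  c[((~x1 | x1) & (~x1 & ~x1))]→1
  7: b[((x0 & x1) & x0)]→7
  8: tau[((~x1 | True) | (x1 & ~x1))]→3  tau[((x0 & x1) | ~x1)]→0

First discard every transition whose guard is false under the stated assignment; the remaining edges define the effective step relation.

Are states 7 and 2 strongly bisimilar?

Compute ~ classes (split until stable):
  P[0] = {{0,1,2,3,4,5,6,7,8}}
  P[1] = {{0},{1,6},{2,5,7},{3},{4,8}}
  P[2] = {{0},{1},{2,5,7},{3},{4},{6},{8}}
stable after 3 split(s): 7 block(s)
[7]={2,5,7}  [2]={2,5,7}

Answer: BISIMILAR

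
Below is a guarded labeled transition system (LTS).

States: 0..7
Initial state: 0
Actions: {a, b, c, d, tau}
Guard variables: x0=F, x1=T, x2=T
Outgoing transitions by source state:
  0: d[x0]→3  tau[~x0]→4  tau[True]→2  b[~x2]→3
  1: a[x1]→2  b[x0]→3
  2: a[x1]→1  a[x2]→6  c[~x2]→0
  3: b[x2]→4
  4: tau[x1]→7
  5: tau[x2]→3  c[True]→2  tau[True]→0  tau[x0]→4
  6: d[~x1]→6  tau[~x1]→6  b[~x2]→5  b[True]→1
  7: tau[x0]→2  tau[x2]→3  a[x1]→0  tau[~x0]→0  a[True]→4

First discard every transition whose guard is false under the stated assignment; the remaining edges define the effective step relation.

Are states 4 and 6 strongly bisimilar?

Compute ~ classes (split until stable):
  round 0: {{0,1,2,3,4,5,6,7}}
  round 1: {{0,4},{1,2},{3,6},{5},{7}}
  round 2: {{0},{1},{2},{3},{4},{5},{6},{7}}
8 equivalence class(es) (converged in 3)
[4]={4}  [6]={6}

Answer: NOT BISIMILAR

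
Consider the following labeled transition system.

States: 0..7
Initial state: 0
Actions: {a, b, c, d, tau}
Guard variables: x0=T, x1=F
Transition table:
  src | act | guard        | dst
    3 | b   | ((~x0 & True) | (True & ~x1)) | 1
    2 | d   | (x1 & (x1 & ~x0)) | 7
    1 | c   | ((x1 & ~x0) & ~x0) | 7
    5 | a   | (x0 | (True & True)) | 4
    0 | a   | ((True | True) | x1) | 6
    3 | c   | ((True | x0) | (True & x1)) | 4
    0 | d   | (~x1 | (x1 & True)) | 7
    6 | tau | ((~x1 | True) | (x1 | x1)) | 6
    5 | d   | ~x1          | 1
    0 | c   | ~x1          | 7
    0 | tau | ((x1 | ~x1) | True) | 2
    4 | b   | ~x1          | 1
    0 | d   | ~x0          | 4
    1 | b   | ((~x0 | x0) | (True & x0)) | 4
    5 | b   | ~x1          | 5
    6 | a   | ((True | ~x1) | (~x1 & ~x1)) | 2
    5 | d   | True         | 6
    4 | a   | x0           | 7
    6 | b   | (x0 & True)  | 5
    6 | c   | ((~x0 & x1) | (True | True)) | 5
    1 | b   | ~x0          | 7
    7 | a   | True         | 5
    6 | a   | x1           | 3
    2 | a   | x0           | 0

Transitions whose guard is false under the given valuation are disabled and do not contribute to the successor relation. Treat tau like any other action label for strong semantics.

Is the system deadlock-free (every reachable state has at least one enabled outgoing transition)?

R = {0,1,2,4,5,6,7}
  0: a→6  c→7  d→7  tau→2  [4 exit(s)]
  1: b→4  [1 exit(s)]
  2: a→0  [1 exit(s)]
  4: a→7  b→1  [2 exit(s)]
  5: a→4  b→5  d→1  d→6  [4 exit(s)]
  6: a→2  b→5  c→5  tau→6  [4 exit(s)]
  7: a→5  [1 exit(s)]

Answer: DEADLOCK-FREE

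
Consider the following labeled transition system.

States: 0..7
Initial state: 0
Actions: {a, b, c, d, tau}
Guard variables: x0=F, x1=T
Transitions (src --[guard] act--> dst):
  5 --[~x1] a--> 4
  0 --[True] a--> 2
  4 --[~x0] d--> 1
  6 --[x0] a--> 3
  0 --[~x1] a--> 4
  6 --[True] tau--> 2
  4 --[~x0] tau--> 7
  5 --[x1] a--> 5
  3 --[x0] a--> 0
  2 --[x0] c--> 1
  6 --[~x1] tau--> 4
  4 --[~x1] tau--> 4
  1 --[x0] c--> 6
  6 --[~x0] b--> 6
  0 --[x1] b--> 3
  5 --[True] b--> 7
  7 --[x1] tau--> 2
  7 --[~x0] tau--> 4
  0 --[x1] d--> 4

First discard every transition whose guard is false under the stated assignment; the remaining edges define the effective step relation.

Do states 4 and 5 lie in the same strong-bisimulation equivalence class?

Compute ~ classes (split until stable):
  P[0] = {{0,1,2,3,4,5,6,7}}
  P[1] = {{0},{1,2,3},{4},{5},{6},{7}}
6 equivalence class(es) (converged in 2)
class of 4: {4}; class of 5: {5}

Answer: NOT BISIMILAR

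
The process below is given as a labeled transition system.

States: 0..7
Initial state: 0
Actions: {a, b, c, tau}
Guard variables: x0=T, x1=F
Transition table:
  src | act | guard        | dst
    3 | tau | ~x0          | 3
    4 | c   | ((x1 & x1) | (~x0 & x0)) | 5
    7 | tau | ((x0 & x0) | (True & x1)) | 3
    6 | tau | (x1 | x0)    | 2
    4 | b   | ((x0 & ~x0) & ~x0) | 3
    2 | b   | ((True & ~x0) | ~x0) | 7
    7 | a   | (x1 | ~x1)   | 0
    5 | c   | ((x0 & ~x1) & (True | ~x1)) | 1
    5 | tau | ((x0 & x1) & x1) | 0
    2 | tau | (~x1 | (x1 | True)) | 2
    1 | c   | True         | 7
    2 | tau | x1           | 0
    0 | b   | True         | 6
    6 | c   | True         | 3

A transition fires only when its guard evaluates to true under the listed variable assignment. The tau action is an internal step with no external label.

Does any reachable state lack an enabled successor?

Answer: DEADLOCK at state 3

Working:
R = {0,2,3,6}
  0: b→6  [1 out]
  2: tau→2  [1 out]
  3: ∅  [no exit]
  6: c→3  tau→2  [2 out]
witness 3: b·c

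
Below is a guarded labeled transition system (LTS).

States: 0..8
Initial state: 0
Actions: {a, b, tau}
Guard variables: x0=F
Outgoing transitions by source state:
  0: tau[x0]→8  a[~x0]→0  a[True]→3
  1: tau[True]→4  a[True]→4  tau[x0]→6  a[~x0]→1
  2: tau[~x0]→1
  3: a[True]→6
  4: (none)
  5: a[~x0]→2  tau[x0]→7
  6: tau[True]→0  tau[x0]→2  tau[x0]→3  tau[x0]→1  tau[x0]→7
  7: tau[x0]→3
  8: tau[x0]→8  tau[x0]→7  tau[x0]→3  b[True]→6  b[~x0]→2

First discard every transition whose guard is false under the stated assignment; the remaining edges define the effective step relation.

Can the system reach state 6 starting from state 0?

Answer: REACHABLE

Analysis:
After dropping false guards: 11 live edges.
Layer 0: {0}
Layer 1: {3}  total {0,3}
Layer 2: {6}  total {0,3,6}
R = {0,3,6}
witness 6: a·a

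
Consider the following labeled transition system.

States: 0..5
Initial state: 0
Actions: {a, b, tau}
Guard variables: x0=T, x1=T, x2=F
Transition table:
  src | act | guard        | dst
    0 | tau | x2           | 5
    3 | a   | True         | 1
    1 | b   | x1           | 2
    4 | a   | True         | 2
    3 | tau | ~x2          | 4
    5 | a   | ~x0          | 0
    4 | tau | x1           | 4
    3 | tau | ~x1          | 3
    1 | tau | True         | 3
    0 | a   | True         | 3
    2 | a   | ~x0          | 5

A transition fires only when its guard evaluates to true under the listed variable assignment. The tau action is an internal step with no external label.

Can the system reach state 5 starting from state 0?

Answer: UNREACHABLE

Trace:
After dropping false guards: 7 live edges.
depth 0: {0}
depth 1: {3}  now seen {0,3}
depth 2: {1,4}  now seen {0,1,3,4}
depth 3: {2}  now seen {0,1,2,3,4}
Reachable = {0,1,2,3,4}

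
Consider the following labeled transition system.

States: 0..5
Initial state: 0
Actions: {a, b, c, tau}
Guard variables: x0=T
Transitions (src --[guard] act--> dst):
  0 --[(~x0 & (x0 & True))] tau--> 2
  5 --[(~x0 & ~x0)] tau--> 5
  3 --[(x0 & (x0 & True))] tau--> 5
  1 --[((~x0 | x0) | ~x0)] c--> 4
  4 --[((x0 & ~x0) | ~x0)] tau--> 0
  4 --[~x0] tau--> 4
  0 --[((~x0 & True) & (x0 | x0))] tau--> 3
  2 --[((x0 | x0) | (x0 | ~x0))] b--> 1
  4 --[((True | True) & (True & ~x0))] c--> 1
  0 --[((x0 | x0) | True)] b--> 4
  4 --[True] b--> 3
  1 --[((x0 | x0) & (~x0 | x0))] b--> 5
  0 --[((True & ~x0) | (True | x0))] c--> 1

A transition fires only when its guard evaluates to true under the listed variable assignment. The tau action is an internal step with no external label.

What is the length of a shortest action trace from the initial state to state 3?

Answer: 2

Trace:
Layered search for 3:
  L0 = {0}
  L1 = {1,4}
  L2 = {3,5}
first hit 3 at d=2 via b·b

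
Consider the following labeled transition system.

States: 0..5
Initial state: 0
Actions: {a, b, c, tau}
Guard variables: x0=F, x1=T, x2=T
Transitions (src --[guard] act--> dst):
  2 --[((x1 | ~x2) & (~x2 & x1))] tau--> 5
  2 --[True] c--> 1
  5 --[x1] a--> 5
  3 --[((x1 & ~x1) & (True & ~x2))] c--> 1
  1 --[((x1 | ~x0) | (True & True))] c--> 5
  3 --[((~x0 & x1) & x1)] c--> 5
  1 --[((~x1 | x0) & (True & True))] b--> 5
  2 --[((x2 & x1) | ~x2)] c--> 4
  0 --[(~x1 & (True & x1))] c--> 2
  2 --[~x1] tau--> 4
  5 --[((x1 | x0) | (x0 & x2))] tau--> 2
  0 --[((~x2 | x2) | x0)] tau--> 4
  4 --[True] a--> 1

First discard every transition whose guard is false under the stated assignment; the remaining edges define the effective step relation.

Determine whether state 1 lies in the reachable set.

Guard filter leaves 8 enabled edge(s).
Layer 0: {0}
Layer 1: {4}  total {0,4}
Layer 2: {1}  total {0,1,4}
Layer 3: {5}  total {0,1,4,5}
Layer 4: {2}  total {0,1,2,4,5}
R = {0,1,2,4,5}
trace reaching 1: tau·a

Answer: REACHABLE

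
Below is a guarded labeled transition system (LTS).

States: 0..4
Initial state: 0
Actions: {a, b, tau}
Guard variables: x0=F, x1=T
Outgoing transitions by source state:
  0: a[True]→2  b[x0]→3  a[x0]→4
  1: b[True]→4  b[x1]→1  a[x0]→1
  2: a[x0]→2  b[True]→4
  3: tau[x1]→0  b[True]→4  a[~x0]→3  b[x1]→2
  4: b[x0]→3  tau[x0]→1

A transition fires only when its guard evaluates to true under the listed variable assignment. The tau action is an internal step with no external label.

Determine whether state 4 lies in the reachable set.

Answer: REACHABLE

Analysis:
8 transition(s) survive guard evaluation.
depth 0: {0}
depth 1: {2}  total {0,2}
depth 2: {4}  total {0,2,4}
R = {0,2,4}
witness 4: a·b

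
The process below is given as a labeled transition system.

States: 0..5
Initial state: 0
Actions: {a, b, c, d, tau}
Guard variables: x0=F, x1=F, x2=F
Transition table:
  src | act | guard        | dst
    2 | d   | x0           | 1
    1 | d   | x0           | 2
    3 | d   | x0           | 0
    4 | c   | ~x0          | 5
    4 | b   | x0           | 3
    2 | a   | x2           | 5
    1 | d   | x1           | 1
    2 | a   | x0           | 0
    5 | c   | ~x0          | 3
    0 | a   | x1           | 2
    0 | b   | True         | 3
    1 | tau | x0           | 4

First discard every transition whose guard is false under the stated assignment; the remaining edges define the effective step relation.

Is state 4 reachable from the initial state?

Answer: UNREACHABLE

Analysis:
3 transition(s) survive guard evaluation.
depth 0: {0}
depth 1: {3}  total {0,3}
Reach set: {0,3}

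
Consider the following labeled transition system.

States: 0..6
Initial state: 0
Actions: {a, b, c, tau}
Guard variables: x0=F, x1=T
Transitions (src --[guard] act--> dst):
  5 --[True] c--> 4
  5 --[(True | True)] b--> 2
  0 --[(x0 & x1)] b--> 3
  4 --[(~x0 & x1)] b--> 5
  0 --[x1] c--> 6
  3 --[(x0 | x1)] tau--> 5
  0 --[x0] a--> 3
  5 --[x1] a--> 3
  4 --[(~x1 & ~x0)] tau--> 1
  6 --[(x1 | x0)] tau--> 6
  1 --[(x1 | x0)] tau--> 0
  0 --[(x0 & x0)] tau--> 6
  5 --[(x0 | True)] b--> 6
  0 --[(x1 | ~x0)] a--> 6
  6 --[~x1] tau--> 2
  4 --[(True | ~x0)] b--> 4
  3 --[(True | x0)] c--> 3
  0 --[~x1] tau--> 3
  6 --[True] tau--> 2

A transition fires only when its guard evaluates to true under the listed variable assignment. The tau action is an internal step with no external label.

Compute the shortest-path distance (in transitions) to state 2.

Answer: 2

Working:
Layered search for 2:
  depth 0: {0}
  depth 1: {6}
  depth 2: {2}
2 enters at depth 2; path a·tau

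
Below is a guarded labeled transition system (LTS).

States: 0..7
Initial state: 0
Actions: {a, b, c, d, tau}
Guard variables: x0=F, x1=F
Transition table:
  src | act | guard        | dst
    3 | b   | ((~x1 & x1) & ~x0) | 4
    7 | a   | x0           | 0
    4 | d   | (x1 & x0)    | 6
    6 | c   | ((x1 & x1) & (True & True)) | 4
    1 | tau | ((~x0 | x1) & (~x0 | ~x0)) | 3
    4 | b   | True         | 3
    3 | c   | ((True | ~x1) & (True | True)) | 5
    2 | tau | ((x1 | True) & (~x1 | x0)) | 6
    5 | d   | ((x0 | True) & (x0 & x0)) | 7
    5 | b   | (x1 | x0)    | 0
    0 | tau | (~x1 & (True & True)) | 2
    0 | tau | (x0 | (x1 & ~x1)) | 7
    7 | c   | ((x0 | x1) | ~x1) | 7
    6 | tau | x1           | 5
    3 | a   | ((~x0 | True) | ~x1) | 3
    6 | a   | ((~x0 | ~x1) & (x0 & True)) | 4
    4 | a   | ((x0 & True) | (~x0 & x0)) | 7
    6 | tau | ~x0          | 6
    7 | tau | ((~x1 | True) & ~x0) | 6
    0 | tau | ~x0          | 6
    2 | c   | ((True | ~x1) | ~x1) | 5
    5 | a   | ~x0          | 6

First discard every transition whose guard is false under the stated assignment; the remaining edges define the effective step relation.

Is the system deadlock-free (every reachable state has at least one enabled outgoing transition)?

R = {0,2,5,6}
  0: tau→2  tau→6  [2 exit(s)]
  2: c→5  tau→6  [2 exit(s)]
  5: a→6  [1 exit(s)]
  6: tau→6  [1 exit(s)]

Answer: DEADLOCK-FREE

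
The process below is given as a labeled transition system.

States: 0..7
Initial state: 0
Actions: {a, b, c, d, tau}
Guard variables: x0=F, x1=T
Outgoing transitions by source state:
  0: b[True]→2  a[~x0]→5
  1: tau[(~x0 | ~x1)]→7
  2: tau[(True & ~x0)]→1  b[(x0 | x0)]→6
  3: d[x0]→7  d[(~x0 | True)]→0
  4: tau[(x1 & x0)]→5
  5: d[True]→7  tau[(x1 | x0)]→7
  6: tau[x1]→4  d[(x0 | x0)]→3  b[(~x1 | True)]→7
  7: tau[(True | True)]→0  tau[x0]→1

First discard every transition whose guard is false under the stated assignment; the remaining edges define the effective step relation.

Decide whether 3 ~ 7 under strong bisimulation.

Compute ~ classes (split until stable):
  P[0] = {{0,1,2,3,4,5,6,7}}
  P[1] = {{0},{1,2,7},{3},{4},{5},{6}}
  P[2] = {{0},{1,2},{3},{4},{5},{6},{7}}
  P[3] = {{0},{1},{2},{3},{4},{5},{6},{7}}
Fixed point at round 4; 8 class(es).
class of 3: {3}; class of 7: {7}

Answer: NOT BISIMILAR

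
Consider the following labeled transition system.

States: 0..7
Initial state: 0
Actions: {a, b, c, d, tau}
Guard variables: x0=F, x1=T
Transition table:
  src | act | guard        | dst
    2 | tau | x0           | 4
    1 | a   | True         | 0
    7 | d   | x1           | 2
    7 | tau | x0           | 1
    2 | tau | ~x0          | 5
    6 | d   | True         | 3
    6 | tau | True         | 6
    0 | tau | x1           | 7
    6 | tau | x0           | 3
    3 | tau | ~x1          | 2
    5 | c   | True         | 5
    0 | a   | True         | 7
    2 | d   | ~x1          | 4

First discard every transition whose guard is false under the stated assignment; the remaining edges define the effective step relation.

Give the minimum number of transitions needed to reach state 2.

Answer: 2

Trace:
Layered search for 2:
  depth 0: {0}
  depth 1: {7}
  depth 2: {2}
2 enters at depth 2; path a·d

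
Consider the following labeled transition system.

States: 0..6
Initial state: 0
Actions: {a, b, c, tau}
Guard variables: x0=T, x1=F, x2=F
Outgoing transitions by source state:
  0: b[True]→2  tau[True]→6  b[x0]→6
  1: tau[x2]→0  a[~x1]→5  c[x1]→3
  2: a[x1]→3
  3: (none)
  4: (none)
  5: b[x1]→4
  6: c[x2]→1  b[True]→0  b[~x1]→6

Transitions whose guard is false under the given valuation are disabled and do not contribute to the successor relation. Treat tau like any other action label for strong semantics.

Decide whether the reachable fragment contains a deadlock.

Reach set: {0,2,6}
  0: b→2  b→6  tau→6  [3 out]
  2: ∅  [deadlock]
  6: b→0  b→6  [2 out]
Path to 2: b

Answer: DEADLOCK at state 2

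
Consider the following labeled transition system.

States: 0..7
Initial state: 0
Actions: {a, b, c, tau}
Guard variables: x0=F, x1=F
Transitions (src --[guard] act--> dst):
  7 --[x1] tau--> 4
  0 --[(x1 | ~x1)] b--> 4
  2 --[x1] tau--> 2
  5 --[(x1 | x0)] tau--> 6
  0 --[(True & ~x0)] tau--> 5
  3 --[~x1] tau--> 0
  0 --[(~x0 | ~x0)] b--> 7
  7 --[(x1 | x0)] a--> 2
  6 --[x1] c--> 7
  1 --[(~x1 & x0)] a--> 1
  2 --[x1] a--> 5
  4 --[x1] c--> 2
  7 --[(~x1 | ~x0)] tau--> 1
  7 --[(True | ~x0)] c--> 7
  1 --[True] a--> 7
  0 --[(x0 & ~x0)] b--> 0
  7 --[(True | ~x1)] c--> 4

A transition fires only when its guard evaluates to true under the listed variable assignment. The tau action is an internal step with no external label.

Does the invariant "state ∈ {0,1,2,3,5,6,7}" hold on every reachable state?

Answer: INVARIANT VIOLATED at state 4

Working:
Allowed set {0,1,2,3,5,6,7}
Reachable = {0,1,4,5,7}
  0: ✓
  1: ✓
  4: VIOLATES
  5: ✓
  7: ✓
counterexample path to 4: b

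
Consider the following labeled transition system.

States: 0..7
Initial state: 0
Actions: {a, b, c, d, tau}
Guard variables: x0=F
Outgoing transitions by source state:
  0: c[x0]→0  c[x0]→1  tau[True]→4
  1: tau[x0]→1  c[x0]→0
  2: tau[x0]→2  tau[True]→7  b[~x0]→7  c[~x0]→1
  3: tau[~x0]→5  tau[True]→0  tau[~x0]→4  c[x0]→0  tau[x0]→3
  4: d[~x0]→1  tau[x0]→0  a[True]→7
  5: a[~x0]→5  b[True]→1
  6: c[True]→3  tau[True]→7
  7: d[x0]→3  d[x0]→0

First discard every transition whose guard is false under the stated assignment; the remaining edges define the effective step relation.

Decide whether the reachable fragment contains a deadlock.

Answer: DEADLOCK at state 1

Working:
Reachable = {0,1,4,7}
  0: tau→4  [1 out]
  1: ∅  [STUCK]
  4: a→7  d→1  [2 out]
  7: ∅  [STUCK]
trace reaching 1: tau·d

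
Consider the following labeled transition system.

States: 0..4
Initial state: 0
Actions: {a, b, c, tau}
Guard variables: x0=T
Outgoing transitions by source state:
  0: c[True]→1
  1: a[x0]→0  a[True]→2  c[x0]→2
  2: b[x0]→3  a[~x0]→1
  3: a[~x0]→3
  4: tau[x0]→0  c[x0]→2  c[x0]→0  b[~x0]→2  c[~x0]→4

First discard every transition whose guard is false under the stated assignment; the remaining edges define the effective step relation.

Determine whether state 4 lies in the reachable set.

Answer: UNREACHABLE

Working:
8 transition(s) survive guard evaluation.
depth 0: {0}
depth 1: {1}  cumulative {0,1}
depth 2: {2}  cumulative {0,1,2}
depth 3: {3}  cumulative {0,1,2,3}
Reach set: {0,1,2,3}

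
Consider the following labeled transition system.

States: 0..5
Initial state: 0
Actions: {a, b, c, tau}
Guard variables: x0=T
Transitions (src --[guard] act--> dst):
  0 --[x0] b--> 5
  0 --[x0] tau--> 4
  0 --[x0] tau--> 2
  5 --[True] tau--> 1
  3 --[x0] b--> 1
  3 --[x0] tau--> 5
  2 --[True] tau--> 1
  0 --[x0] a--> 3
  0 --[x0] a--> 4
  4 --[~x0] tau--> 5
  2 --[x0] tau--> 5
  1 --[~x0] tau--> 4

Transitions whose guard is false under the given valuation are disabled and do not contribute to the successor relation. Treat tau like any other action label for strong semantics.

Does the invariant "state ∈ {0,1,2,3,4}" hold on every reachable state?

Answer: INVARIANT VIOLATED at state 5

Working:
Allowed set {0,1,2,3,4}
R = {0,1,2,3,4,5}
  0: ✓
  1: ✓
  2: ✓
  3: ✓
  4: ✓
  5: VIOLATES
counterexample path to 5: b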